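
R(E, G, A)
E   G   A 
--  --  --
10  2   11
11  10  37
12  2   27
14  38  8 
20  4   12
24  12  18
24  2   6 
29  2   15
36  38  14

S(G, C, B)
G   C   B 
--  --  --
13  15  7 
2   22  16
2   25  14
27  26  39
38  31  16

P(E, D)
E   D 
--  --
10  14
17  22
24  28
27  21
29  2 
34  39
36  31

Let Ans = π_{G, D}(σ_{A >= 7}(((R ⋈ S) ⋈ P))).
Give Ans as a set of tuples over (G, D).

{(2, 14), (2, 2), (38, 31)}

R ⋈ S (natural join on G): {(10, 2, 11, 22, 16), (10, 2, 11, 25, 14), (12, 2, 27, 22, 16), (12, 2, 27, 25, 14), (14, 38, 8, 31, 16), (24, 2, 6, 22, 16), (24, 2, 6, 25, 14), (29, 2, 15, 22, 16), (29, 2, 15, 25, 14), (36, 38, 14, 31, 16)}
(R ⋈ S) ⋈ P (natural join on E): {(10, 2, 11, 22, 16, 14), (10, 2, 11, 25, 14, 14), (24, 2, 6, 22, 16, 28), (24, 2, 6, 25, 14, 28), (29, 2, 15, 22, 16, 2), (29, 2, 15, 25, 14, 2), (36, 38, 14, 31, 16, 31)}
Filtering on A >= 7 leaves {(10, 2, 11, 22, 16, 14), (10, 2, 11, 25, 14, 14), (29, 2, 15, 22, 16, 2), (29, 2, 15, 25, 14, 2), (36, 38, 14, 31, 16, 31)}.
Projecting to G, D (2 duplicate(s) eliminated): {(2, 14), (2, 2), (38, 31)}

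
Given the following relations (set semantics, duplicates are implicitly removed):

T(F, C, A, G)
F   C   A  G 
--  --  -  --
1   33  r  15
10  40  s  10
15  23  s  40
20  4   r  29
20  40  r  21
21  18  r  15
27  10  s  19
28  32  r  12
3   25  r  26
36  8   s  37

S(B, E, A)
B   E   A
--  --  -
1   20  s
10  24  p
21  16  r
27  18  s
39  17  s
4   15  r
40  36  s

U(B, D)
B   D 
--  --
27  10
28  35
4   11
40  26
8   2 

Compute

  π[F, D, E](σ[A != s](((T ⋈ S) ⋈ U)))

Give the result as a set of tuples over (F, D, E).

{(1, 11, 15), (20, 11, 15), (21, 11, 15), (28, 11, 15), (3, 11, 15)}

Natural join on A: {(1, 33, r, 15, 21, 16), (1, 33, r, 15, 4, 15), (10, 40, s, 10, 1, 20), (10, 40, s, 10, 27, 18), (10, 40, s, 10, 39, 17), (10, 40, s, 10, 40, 36), (15, 23, s, 40, 1, 20), (15, 23, s, 40, 27, 18), (15, 23, s, 40, 39, 17), (15, 23, s, 40, 40, 36), (20, 4, r, 29, 21, 16), (20, 4, r, 29, 4, 15), (20, 40, r, 21, 21, 16), (20, 40, r, 21, 4, 15), (21, 18, r, 15, 21, 16), (21, 18, r, 15, 4, 15), (27, 10, s, 19, 1, 20), (27, 10, s, 19, 27, 18), (27, 10, s, 19, 39, 17), (27, 10, s, 19, 40, 36), (28, 32, r, 12, 21, 16), (28, 32, r, 12, 4, 15), (3, 25, r, 26, 21, 16), (3, 25, r, 26, 4, 15), (36, 8, s, 37, 1, 20), (36, 8, s, 37, 27, 18), (36, 8, s, 37, 39, 17), (36, 8, s, 37, 40, 36)}
Natural join on B: {(1, 33, r, 15, 4, 15, 11), (10, 40, s, 10, 27, 18, 10), (10, 40, s, 10, 40, 36, 26), (15, 23, s, 40, 27, 18, 10), (15, 23, s, 40, 40, 36, 26), (20, 4, r, 29, 4, 15, 11), (20, 40, r, 21, 4, 15, 11), (21, 18, r, 15, 4, 15, 11), (27, 10, s, 19, 27, 18, 10), (27, 10, s, 19, 40, 36, 26), (28, 32, r, 12, 4, 15, 11), (3, 25, r, 26, 4, 15, 11), (36, 8, s, 37, 27, 18, 10), (36, 8, s, 37, 40, 36, 26)}
Selection A != s: {(1, 33, r, 15, 4, 15, 11), (20, 4, r, 29, 4, 15, 11), (20, 40, r, 21, 4, 15, 11), (21, 18, r, 15, 4, 15, 11), (28, 32, r, 12, 4, 15, 11), (3, 25, r, 26, 4, 15, 11)}
π_{F, D, E} gives {(1, 11, 15), (20, 11, 15), (21, 11, 15), (28, 11, 15), (3, 11, 15)} (1 duplicate(s) eliminated).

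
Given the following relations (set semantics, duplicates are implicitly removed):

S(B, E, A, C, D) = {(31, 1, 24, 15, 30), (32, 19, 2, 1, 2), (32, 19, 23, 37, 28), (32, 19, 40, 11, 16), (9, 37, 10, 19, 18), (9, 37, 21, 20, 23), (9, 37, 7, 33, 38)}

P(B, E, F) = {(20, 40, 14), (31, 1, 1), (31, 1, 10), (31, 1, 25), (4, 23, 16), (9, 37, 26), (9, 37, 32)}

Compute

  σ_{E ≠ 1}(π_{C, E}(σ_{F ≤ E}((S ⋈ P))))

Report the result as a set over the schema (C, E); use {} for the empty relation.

{(19, 37), (20, 37), (33, 37)}

Natural join on B, E: {(31, 1, 24, 15, 30, 1), (31, 1, 24, 15, 30, 10), (31, 1, 24, 15, 30, 25), (9, 37, 10, 19, 18, 26), (9, 37, 10, 19, 18, 32), (9, 37, 21, 20, 23, 26), (9, 37, 21, 20, 23, 32), (9, 37, 7, 33, 38, 26), (9, 37, 7, 33, 38, 32)}
Selection F ≤ E: {(31, 1, 24, 15, 30, 1), (9, 37, 10, 19, 18, 26), (9, 37, 10, 19, 18, 32), (9, 37, 21, 20, 23, 26), (9, 37, 21, 20, 23, 32), (9, 37, 7, 33, 38, 26), (9, 37, 7, 33, 38, 32)}
Projecting to C, E (3 duplicate(s) eliminated): {(15, 1), (19, 37), (20, 37), (33, 37)}
Selection E ≠ 1: {(19, 37), (20, 37), (33, 37)}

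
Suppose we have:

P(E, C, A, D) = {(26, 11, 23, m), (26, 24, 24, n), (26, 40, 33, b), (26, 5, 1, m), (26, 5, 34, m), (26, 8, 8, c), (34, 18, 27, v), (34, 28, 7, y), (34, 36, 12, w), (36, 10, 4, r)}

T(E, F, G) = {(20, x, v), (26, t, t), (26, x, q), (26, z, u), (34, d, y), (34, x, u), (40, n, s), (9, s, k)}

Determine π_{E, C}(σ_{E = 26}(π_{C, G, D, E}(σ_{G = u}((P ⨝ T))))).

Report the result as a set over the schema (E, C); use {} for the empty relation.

P ⋈ T (natural join on E): {(26, 11, 23, m, t, t), (26, 11, 23, m, x, q), (26, 11, 23, m, z, u), (26, 24, 24, n, t, t), (26, 24, 24, n, x, q), (26, 24, 24, n, z, u), (26, 40, 33, b, t, t), (26, 40, 33, b, x, q), (26, 40, 33, b, z, u), (26, 5, 1, m, t, t), (26, 5, 1, m, x, q), (26, 5, 1, m, z, u), (26, 5, 34, m, t, t), (26, 5, 34, m, x, q), (26, 5, 34, m, z, u), (26, 8, 8, c, t, t), (26, 8, 8, c, x, q), (26, 8, 8, c, z, u), (34, 18, 27, v, d, y), (34, 18, 27, v, x, u), (34, 28, 7, y, d, y), (34, 28, 7, y, x, u), (34, 36, 12, w, d, y), (34, 36, 12, w, x, u)}
Selection G = u: {(26, 11, 23, m, z, u), (26, 24, 24, n, z, u), (26, 40, 33, b, z, u), (26, 5, 1, m, z, u), (26, 5, 34, m, z, u), (26, 8, 8, c, z, u), (34, 18, 27, v, x, u), (34, 28, 7, y, x, u), (34, 36, 12, w, x, u)}
π_{C, G, D, E} gives {(11, u, m, 26), (18, u, v, 34), (24, u, n, 26), (28, u, y, 34), (36, u, w, 34), (40, u, b, 26), (5, u, m, 26), (8, u, c, 26)} (1 duplicate(s) eliminated).
Selection E = 26: {(11, u, m, 26), (24, u, n, 26), (40, u, b, 26), (5, u, m, 26), (8, u, c, 26)}
π_{E, C} gives {(26, 11), (26, 24), (26, 40), (26, 5), (26, 8)}.

{(26, 11), (26, 24), (26, 40), (26, 5), (26, 8)}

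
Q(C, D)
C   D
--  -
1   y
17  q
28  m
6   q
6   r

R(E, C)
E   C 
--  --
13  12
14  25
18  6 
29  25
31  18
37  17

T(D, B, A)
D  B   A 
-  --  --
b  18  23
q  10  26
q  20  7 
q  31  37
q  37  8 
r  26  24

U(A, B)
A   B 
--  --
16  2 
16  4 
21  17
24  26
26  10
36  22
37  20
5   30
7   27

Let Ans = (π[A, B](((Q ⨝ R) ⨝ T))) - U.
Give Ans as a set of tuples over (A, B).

Q ⋈ R (natural join on C): {(17, q, 37), (6, q, 18), (6, r, 18)}
(Q ⨝ R) ⋈ T (natural join on D): {(17, q, 37, 10, 26), (17, q, 37, 20, 7), (17, q, 37, 31, 37), (17, q, 37, 37, 8), (6, q, 18, 10, 26), (6, q, 18, 20, 7), (6, q, 18, 31, 37), (6, q, 18, 37, 8), (6, r, 18, 26, 24)}
π[A, B]: project onto (A, B) (4 duplicate(s) eliminated) → {(24, 26), (26, 10), (37, 31), (7, 20), (8, 37)}
Difference: {(24, 26), (26, 10), (37, 31), (7, 20), (8, 37)} with {(16, 2), (16, 4), (21, 17), (24, 26), (26, 10), (36, 22), (37, 20), (5, 30), (7, 27)} → {(37, 31), (7, 20), (8, 37)}

{(37, 31), (7, 20), (8, 37)}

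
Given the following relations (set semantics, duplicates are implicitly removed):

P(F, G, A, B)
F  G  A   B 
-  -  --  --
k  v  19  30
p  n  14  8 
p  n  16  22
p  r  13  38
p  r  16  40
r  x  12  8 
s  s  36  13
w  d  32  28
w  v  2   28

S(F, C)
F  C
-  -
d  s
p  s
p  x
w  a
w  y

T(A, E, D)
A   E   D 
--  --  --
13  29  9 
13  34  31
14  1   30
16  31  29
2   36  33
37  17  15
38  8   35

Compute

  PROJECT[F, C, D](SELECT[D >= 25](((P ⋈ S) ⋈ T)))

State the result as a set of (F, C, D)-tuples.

{(p, s, 29), (p, s, 30), (p, s, 31), (p, x, 29), (p, x, 30), (p, x, 31), (w, a, 33), (w, y, 33)}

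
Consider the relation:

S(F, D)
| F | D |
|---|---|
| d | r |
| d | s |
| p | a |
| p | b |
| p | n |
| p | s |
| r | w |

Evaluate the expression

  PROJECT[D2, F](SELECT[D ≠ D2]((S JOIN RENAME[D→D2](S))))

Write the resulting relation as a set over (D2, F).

ρ[D→D2]: schema becomes (F, D2); tuples unchanged.
S ⋈ RENAME[D→D2](S) (natural join on F): {(d, r, r), (d, r, s), (d, s, r), (d, s, s), (p, a, a), (p, a, b), (p, a, n), (p, a, s), (p, b, a), (p, b, b), (p, b, n), (p, b, s), (p, n, a), (p, n, b), (p, n, n), (p, n, s), (p, s, a), (p, s, b), (p, s, n), (p, s, s), (r, w, w)}
Filtering on D ≠ D2 leaves {(d, r, s), (d, s, r), (p, a, b), (p, a, n), (p, a, s), (p, b, a), (p, b, n), (p, b, s), (p, n, a), (p, n, b), (p, n, s), (p, s, a), (p, s, b), (p, s, n)}.
π_{D2, F} gives {(a, p), (b, p), (n, p), (r, d), (s, d), (s, p)} (8 duplicate(s) eliminated).

{(a, p), (b, p), (n, p), (r, d), (s, d), (s, p)}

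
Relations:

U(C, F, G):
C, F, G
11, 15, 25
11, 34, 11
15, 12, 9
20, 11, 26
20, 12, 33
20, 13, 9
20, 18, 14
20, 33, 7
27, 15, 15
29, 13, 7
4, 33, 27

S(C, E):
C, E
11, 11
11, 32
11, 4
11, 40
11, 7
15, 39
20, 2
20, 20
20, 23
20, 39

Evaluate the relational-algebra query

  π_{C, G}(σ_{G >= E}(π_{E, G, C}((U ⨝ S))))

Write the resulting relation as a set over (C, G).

{(11, 11), (11, 25), (20, 14), (20, 26), (20, 33), (20, 7), (20, 9)}

U ⋈ S (natural join on C): {(11, 15, 25, 11), (11, 15, 25, 32), (11, 15, 25, 4), (11, 15, 25, 40), (11, 15, 25, 7), (11, 34, 11, 11), (11, 34, 11, 32), (11, 34, 11, 4), (11, 34, 11, 40), (11, 34, 11, 7), (15, 12, 9, 39), (20, 11, 26, 2), (20, 11, 26, 20), (20, 11, 26, 23), (20, 11, 26, 39), (20, 12, 33, 2), (20, 12, 33, 20), (20, 12, 33, 23), (20, 12, 33, 39), (20, 13, 9, 2), (20, 13, 9, 20), (20, 13, 9, 23), (20, 13, 9, 39), (20, 18, 14, 2), (20, 18, 14, 20), (20, 18, 14, 23), (20, 18, 14, 39), (20, 33, 7, 2), (20, 33, 7, 20), (20, 33, 7, 23), (20, 33, 7, 39)}
Projecting to E, G, C: {(11, 11, 11), (11, 25, 11), (2, 14, 20), (2, 26, 20), (2, 33, 20), (2, 7, 20), (2, 9, 20), (20, 14, 20), (20, 26, 20), (20, 33, 20), (20, 7, 20), (20, 9, 20), (23, 14, 20), (23, 26, 20), (23, 33, 20), (23, 7, 20), (23, 9, 20), (32, 11, 11), (32, 25, 11), (39, 14, 20), (39, 26, 20), (39, 33, 20), (39, 7, 20), (39, 9, 15), (39, 9, 20), (4, 11, 11), (4, 25, 11), (40, 11, 11), (40, 25, 11), (7, 11, 11), (7, 25, 11)}
σ[G >= E]: keep tuples satisfying G >= E → {(11, 11, 11), (11, 25, 11), (2, 14, 20), (2, 26, 20), (2, 33, 20), (2, 7, 20), (2, 9, 20), (20, 26, 20), (20, 33, 20), (23, 26, 20), (23, 33, 20), (4, 11, 11), (4, 25, 11), (7, 11, 11), (7, 25, 11)}
Projecting to C, G (8 duplicate(s) eliminated): {(11, 11), (11, 25), (20, 14), (20, 26), (20, 33), (20, 7), (20, 9)}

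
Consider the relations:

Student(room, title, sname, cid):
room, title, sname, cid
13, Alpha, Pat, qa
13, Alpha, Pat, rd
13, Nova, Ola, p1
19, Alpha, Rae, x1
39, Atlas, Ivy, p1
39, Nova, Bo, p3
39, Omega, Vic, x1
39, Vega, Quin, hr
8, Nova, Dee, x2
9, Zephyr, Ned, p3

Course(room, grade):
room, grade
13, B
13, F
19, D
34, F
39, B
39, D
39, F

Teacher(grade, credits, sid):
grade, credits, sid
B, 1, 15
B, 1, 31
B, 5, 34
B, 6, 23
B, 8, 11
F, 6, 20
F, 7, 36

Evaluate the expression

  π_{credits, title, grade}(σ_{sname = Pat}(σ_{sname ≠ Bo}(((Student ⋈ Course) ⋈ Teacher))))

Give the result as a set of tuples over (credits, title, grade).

Joining Student and Course on room yields {(13, Alpha, Pat, qa, B), (13, Alpha, Pat, qa, F), (13, Alpha, Pat, rd, B), (13, Alpha, Pat, rd, F), (13, Nova, Ola, p1, B), (13, Nova, Ola, p1, F), (19, Alpha, Rae, x1, D), (39, Atlas, Ivy, p1, B), (39, Atlas, Ivy, p1, D), (39, Atlas, Ivy, p1, F), (39, Nova, Bo, p3, B), (39, Nova, Bo, p3, D), (39, Nova, Bo, p3, F), (39, Omega, Vic, x1, B), (39, Omega, Vic, x1, D), (39, Omega, Vic, x1, F), (39, Vega, Quin, hr, B), (39, Vega, Quin, hr, D), (39, Vega, Quin, hr, F)}.
Joining (Student ⋈ Course) and Teacher on grade yields {(13, Alpha, Pat, qa, B, 1, 15), (13, Alpha, Pat, qa, B, 1, 31), (13, Alpha, Pat, qa, B, 5, 34), (13, Alpha, Pat, qa, B, 6, 23), (13, Alpha, Pat, qa, B, 8, 11), (13, Alpha, Pat, qa, F, 6, 20), (13, Alpha, Pat, qa, F, 7, 36), (13, Alpha, Pat, rd, B, 1, 15), (13, Alpha, Pat, rd, B, 1, 31), (13, Alpha, Pat, rd, B, 5, 34), (13, Alpha, Pat, rd, B, 6, 23), (13, Alpha, Pat, rd, B, 8, 11), (13, Alpha, Pat, rd, F, 6, 20), (13, Alpha, Pat, rd, F, 7, 36), (13, Nova, Ola, p1, B, 1, 15), (13, Nova, Ola, p1, B, 1, 31), (13, Nova, Ola, p1, B, 5, 34), (13, Nova, Ola, p1, B, 6, 23), (13, Nova, Ola, p1, B, 8, 11), (13, Nova, Ola, p1, F, 6, 20), (13, Nova, Ola, p1, F, 7, 36), (39, Atlas, Ivy, p1, B, 1, 15), (39, Atlas, Ivy, p1, B, 1, 31), (39, Atlas, Ivy, p1, B, 5, 34), (39, Atlas, Ivy, p1, B, 6, 23), (39, Atlas, Ivy, p1, B, 8, 11), (39, Atlas, Ivy, p1, F, 6, 20), (39, Atlas, Ivy, p1, F, 7, 36), (39, Nova, Bo, p3, B, 1, 15), (39, Nova, Bo, p3, B, 1, 31), (39, Nova, Bo, p3, B, 5, 34), (39, Nova, Bo, p3, B, 6, 23), (39, Nova, Bo, p3, B, 8, 11), (39, Nova, Bo, p3, F, 6, 20), (39, Nova, Bo, p3, F, 7, 36), (39, Omega, Vic, x1, B, 1, 15), (39, Omega, Vic, x1, B, 1, 31), (39, Omega, Vic, x1, B, 5, 34), (39, Omega, Vic, x1, B, 6, 23), (39, Omega, Vic, x1, B, 8, 11), (39, Omega, Vic, x1, F, 6, 20), (39, Omega, Vic, x1, F, 7, 36), (39, Vega, Quin, hr, B, 1, 15), (39, Vega, Quin, hr, B, 1, 31), (39, Vega, Quin, hr, B, 5, 34), (39, Vega, Quin, hr, B, 6, 23), (39, Vega, Quin, hr, B, 8, 11), (39, Vega, Quin, hr, F, 6, 20), (39, Vega, Quin, hr, F, 7, 36)}.
Apply σ_{sname ≠ Bo}; surviving tuples: {(13, Alpha, Pat, qa, B, 1, 15), (13, Alpha, Pat, qa, B, 1, 31), (13, Alpha, Pat, qa, B, 5, 34), (13, Alpha, Pat, qa, B, 6, 23), (13, Alpha, Pat, qa, B, 8, 11), (13, Alpha, Pat, qa, F, 6, 20), (13, Alpha, Pat, qa, F, 7, 36), (13, Alpha, Pat, rd, B, 1, 15), (13, Alpha, Pat, rd, B, 1, 31), (13, Alpha, Pat, rd, B, 5, 34), (13, Alpha, Pat, rd, B, 6, 23), (13, Alpha, Pat, rd, B, 8, 11), (13, Alpha, Pat, rd, F, 6, 20), (13, Alpha, Pat, rd, F, 7, 36), (13, Nova, Ola, p1, B, 1, 15), (13, Nova, Ola, p1, B, 1, 31), (13, Nova, Ola, p1, B, 5, 34), (13, Nova, Ola, p1, B, 6, 23), (13, Nova, Ola, p1, B, 8, 11), (13, Nova, Ola, p1, F, 6, 20), (13, Nova, Ola, p1, F, 7, 36), (39, Atlas, Ivy, p1, B, 1, 15), (39, Atlas, Ivy, p1, B, 1, 31), (39, Atlas, Ivy, p1, B, 5, 34), (39, Atlas, Ivy, p1, B, 6, 23), (39, Atlas, Ivy, p1, B, 8, 11), (39, Atlas, Ivy, p1, F, 6, 20), (39, Atlas, Ivy, p1, F, 7, 36), (39, Omega, Vic, x1, B, 1, 15), (39, Omega, Vic, x1, B, 1, 31), (39, Omega, Vic, x1, B, 5, 34), (39, Omega, Vic, x1, B, 6, 23), (39, Omega, Vic, x1, B, 8, 11), (39, Omega, Vic, x1, F, 6, 20), (39, Omega, Vic, x1, F, 7, 36), (39, Vega, Quin, hr, B, 1, 15), (39, Vega, Quin, hr, B, 1, 31), (39, Vega, Quin, hr, B, 5, 34), (39, Vega, Quin, hr, B, 6, 23), (39, Vega, Quin, hr, B, 8, 11), (39, Vega, Quin, hr, F, 6, 20), (39, Vega, Quin, hr, F, 7, 36)}
Apply σ_{sname = Pat}; surviving tuples: {(13, Alpha, Pat, qa, B, 1, 15), (13, Alpha, Pat, qa, B, 1, 31), (13, Alpha, Pat, qa, B, 5, 34), (13, Alpha, Pat, qa, B, 6, 23), (13, Alpha, Pat, qa, B, 8, 11), (13, Alpha, Pat, qa, F, 6, 20), (13, Alpha, Pat, qa, F, 7, 36), (13, Alpha, Pat, rd, B, 1, 15), (13, Alpha, Pat, rd, B, 1, 31), (13, Alpha, Pat, rd, B, 5, 34), (13, Alpha, Pat, rd, B, 6, 23), (13, Alpha, Pat, rd, B, 8, 11), (13, Alpha, Pat, rd, F, 6, 20), (13, Alpha, Pat, rd, F, 7, 36)}
Projecting to credits, title, grade (8 duplicate(s) eliminated): {(1, Alpha, B), (5, Alpha, B), (6, Alpha, B), (6, Alpha, F), (7, Alpha, F), (8, Alpha, B)}

{(1, Alpha, B), (5, Alpha, B), (6, Alpha, B), (6, Alpha, F), (7, Alpha, F), (8, Alpha, B)}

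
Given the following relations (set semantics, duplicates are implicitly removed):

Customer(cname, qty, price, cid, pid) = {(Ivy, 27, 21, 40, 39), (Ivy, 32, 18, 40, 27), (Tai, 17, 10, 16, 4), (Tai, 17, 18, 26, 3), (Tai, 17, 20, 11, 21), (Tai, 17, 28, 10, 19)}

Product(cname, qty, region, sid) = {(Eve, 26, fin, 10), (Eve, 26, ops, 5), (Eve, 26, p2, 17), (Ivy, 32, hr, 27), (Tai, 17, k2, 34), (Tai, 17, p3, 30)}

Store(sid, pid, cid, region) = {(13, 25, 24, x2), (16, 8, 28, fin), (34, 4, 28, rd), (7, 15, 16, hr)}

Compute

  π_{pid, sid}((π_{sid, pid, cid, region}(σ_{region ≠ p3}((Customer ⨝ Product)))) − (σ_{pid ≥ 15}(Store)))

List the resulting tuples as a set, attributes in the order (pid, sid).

{(19, 34), (21, 34), (27, 27), (3, 34), (4, 34)}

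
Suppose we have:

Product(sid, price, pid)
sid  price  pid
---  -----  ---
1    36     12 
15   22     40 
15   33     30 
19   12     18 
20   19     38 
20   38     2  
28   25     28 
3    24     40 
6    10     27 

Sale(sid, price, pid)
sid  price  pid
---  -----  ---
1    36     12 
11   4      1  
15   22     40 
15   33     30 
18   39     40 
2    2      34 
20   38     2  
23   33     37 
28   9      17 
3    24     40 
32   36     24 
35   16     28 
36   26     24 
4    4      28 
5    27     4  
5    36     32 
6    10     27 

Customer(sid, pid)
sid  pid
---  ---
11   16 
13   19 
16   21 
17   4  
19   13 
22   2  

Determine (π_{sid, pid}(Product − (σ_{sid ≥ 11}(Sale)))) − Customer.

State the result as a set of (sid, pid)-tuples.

{(1, 12), (19, 18), (20, 38), (28, 28), (3, 40), (6, 27)}

Filtering on sid ≥ 11 leaves {(11, 4, 1), (15, 22, 40), (15, 33, 30), (18, 39, 40), (20, 38, 2), (23, 33, 37), (28, 9, 17), (32, 36, 24), (35, 16, 28), (36, 26, 24)}.
Difference: {(1, 36, 12), (15, 22, 40), (15, 33, 30), (19, 12, 18), (20, 19, 38), (20, 38, 2), (28, 25, 28), (3, 24, 40), (6, 10, 27)} with {(11, 4, 1), (15, 22, 40), (15, 33, 30), (18, 39, 40), (20, 38, 2), (23, 33, 37), (28, 9, 17), (32, 36, 24), (35, 16, 28), (36, 26, 24)} → {(1, 36, 12), (19, 12, 18), (20, 19, 38), (28, 25, 28), (3, 24, 40), (6, 10, 27)}
π_{sid, pid} gives {(1, 12), (19, 18), (20, 38), (28, 28), (3, 40), (6, 27)}.
Difference: {(1, 12), (19, 18), (20, 38), (28, 28), (3, 40), (6, 27)} with {(11, 16), (13, 19), (16, 21), (17, 4), (19, 13), (22, 2)} → {(1, 12), (19, 18), (20, 38), (28, 28), (3, 40), (6, 27)}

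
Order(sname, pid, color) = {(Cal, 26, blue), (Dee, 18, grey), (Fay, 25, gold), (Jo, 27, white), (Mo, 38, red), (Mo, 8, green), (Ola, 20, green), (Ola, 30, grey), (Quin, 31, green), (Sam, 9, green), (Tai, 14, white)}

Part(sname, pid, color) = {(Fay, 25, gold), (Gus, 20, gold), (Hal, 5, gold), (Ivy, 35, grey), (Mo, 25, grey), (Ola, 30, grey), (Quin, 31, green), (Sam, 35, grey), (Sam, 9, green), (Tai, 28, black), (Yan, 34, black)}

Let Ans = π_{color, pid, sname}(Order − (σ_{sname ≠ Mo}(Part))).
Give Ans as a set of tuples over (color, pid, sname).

{(blue, 26, Cal), (green, 20, Ola), (green, 8, Mo), (grey, 18, Dee), (red, 38, Mo), (white, 14, Tai), (white, 27, Jo)}

Apply σ_{sname ≠ Mo}; surviving tuples: {(Fay, 25, gold), (Gus, 20, gold), (Hal, 5, gold), (Ivy, 35, grey), (Ola, 30, grey), (Quin, 31, green), (Sam, 35, grey), (Sam, 9, green), (Tai, 28, black), (Yan, 34, black)}
Taking the difference: {(Cal, 26, blue), (Dee, 18, grey), (Jo, 27, white), (Mo, 38, red), (Mo, 8, green), (Ola, 20, green), (Tai, 14, white)}
π_{color, pid, sname} gives {(blue, 26, Cal), (green, 20, Ola), (green, 8, Mo), (grey, 18, Dee), (red, 38, Mo), (white, 14, Tai), (white, 27, Jo)}.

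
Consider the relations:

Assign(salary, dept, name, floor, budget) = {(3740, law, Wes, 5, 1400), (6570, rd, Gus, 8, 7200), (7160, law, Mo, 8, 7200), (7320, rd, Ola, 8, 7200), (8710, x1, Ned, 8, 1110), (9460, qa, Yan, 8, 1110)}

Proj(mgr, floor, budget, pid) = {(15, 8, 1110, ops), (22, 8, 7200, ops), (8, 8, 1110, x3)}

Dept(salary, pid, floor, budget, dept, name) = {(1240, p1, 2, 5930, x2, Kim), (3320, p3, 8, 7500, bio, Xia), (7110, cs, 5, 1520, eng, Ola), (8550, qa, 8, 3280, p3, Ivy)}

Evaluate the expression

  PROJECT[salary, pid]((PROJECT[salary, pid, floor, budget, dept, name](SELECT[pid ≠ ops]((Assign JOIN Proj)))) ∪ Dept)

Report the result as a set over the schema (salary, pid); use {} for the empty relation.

Natural join on floor, budget: {(6570, rd, Gus, 8, 7200, 22, ops), (7160, law, Mo, 8, 7200, 22, ops), (7320, rd, Ola, 8, 7200, 22, ops), (8710, x1, Ned, 8, 1110, 15, ops), (8710, x1, Ned, 8, 1110, 8, x3), (9460, qa, Yan, 8, 1110, 15, ops), (9460, qa, Yan, 8, 1110, 8, x3)}
Selection pid ≠ ops: {(8710, x1, Ned, 8, 1110, 8, x3), (9460, qa, Yan, 8, 1110, 8, x3)}
Keep only column(s) salary, pid, floor, budget, dept, name: {(8710, x3, 8, 1110, x1, Ned), (9460, x3, 8, 1110, qa, Yan)}
Taking the union: {(1240, p1, 2, 5930, x2, Kim), (3320, p3, 8, 7500, bio, Xia), (7110, cs, 5, 1520, eng, Ola), (8550, qa, 8, 3280, p3, Ivy), (8710, x3, 8, 1110, x1, Ned), (9460, x3, 8, 1110, qa, Yan)}
Keep only column(s) salary, pid: {(1240, p1), (3320, p3), (7110, cs), (8550, qa), (8710, x3), (9460, x3)}

{(1240, p1), (3320, p3), (7110, cs), (8550, qa), (8710, x3), (9460, x3)}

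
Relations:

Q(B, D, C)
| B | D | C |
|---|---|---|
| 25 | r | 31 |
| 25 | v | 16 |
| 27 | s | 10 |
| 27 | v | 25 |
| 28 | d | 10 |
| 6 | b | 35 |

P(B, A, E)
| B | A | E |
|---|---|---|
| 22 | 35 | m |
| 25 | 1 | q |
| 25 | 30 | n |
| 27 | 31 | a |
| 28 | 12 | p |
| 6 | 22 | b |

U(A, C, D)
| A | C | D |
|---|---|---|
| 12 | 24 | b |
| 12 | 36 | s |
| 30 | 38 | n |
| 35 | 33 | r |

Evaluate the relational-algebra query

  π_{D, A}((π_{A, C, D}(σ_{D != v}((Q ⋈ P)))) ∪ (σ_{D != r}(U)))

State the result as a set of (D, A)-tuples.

Natural join on B: {(25, r, 31, 1, q), (25, r, 31, 30, n), (25, v, 16, 1, q), (25, v, 16, 30, n), (27, s, 10, 31, a), (27, v, 25, 31, a), (28, d, 10, 12, p), (6, b, 35, 22, b)}
Filtering on D != v leaves {(25, r, 31, 1, q), (25, r, 31, 30, n), (27, s, 10, 31, a), (28, d, 10, 12, p), (6, b, 35, 22, b)}.
Keep only column(s) A, C, D: {(1, 31, r), (12, 10, d), (22, 35, b), (30, 31, r), (31, 10, s)}
Filtering on D != r leaves {(12, 24, b), (12, 36, s), (30, 38, n)}.
Taking the union: {(1, 31, r), (12, 10, d), (12, 24, b), (12, 36, s), (22, 35, b), (30, 31, r), (30, 38, n), (31, 10, s)}
Keep only column(s) D, A: {(b, 12), (b, 22), (d, 12), (n, 30), (r, 1), (r, 30), (s, 12), (s, 31)}

{(b, 12), (b, 22), (d, 12), (n, 30), (r, 1), (r, 30), (s, 12), (s, 31)}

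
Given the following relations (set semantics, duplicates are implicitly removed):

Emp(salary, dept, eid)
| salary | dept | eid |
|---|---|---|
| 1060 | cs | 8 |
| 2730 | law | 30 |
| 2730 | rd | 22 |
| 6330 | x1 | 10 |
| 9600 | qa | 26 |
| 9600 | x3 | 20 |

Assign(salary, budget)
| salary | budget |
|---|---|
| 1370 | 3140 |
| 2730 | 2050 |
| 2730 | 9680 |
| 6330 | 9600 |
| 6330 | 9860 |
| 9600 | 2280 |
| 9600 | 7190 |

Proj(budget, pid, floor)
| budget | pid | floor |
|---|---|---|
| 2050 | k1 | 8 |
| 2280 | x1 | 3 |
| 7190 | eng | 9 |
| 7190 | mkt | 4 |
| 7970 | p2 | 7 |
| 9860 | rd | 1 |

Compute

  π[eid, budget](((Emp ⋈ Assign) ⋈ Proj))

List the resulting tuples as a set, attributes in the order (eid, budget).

{(10, 9860), (20, 2280), (20, 7190), (22, 2050), (26, 2280), (26, 7190), (30, 2050)}

Natural join on salary: {(2730, law, 30, 2050), (2730, law, 30, 9680), (2730, rd, 22, 2050), (2730, rd, 22, 9680), (6330, x1, 10, 9600), (6330, x1, 10, 9860), (9600, qa, 26, 2280), (9600, qa, 26, 7190), (9600, x3, 20, 2280), (9600, x3, 20, 7190)}
Natural join on budget: {(2730, law, 30, 2050, k1, 8), (2730, rd, 22, 2050, k1, 8), (6330, x1, 10, 9860, rd, 1), (9600, qa, 26, 2280, x1, 3), (9600, qa, 26, 7190, eng, 9), (9600, qa, 26, 7190, mkt, 4), (9600, x3, 20, 2280, x1, 3), (9600, x3, 20, 7190, eng, 9), (9600, x3, 20, 7190, mkt, 4)}
Projecting to eid, budget (2 duplicate(s) eliminated): {(10, 9860), (20, 2280), (20, 7190), (22, 2050), (26, 2280), (26, 7190), (30, 2050)}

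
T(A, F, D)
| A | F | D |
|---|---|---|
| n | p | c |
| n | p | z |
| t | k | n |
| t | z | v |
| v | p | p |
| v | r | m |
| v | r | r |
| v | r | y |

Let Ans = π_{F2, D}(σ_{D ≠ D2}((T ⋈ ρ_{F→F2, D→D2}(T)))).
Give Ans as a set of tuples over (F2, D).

{(k, v), (p, c), (p, m), (p, r), (p, y), (p, z), (r, m), (r, p), (r, r), (r, y), (z, n)}

ρ[F→F2, D→D2]: schema becomes (A, F2, D2); tuples unchanged.
Joining T and ρ_{F→F2, D→D2}(T) on A yields {(n, p, c, p, c), (n, p, c, p, z), (n, p, z, p, c), (n, p, z, p, z), (t, k, n, k, n), (t, k, n, z, v), (t, z, v, k, n), (t, z, v, z, v), (v, p, p, p, p), (v, p, p, r, m), (v, p, p, r, r), (v, p, p, r, y), (v, r, m, p, p), (v, r, m, r, m), (v, r, m, r, r), (v, r, m, r, y), (v, r, r, p, p), (v, r, r, r, m), (v, r, r, r, r), (v, r, r, r, y), (v, r, y, p, p), (v, r, y, r, m), (v, r, y, r, r), (v, r, y, r, y)}.
σ[D ≠ D2]: keep tuples satisfying D ≠ D2 → {(n, p, c, p, z), (n, p, z, p, c), (t, k, n, z, v), (t, z, v, k, n), (v, p, p, r, m), (v, p, p, r, r), (v, p, p, r, y), (v, r, m, p, p), (v, r, m, r, r), (v, r, m, r, y), (v, r, r, p, p), (v, r, r, r, m), (v, r, r, r, y), (v, r, y, p, p), (v, r, y, r, m), (v, r, y, r, r)}
Projecting to F2, D (5 duplicate(s) eliminated): {(k, v), (p, c), (p, m), (p, r), (p, y), (p, z), (r, m), (r, p), (r, r), (r, y), (z, n)}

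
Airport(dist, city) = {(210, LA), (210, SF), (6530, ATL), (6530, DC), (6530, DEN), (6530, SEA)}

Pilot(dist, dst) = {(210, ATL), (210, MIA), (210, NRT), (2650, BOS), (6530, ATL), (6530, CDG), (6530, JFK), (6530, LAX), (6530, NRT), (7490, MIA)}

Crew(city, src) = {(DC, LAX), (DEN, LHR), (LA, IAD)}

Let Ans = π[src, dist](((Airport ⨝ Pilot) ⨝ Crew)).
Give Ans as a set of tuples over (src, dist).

{(IAD, 210), (LAX, 6530), (LHR, 6530)}

Airport ⋈ Pilot (natural join on dist): {(210, LA, ATL), (210, LA, MIA), (210, LA, NRT), (210, SF, ATL), (210, SF, MIA), (210, SF, NRT), (6530, ATL, ATL), (6530, ATL, CDG), (6530, ATL, JFK), (6530, ATL, LAX), (6530, ATL, NRT), (6530, DC, ATL), (6530, DC, CDG), (6530, DC, JFK), (6530, DC, LAX), (6530, DC, NRT), (6530, DEN, ATL), (6530, DEN, CDG), (6530, DEN, JFK), (6530, DEN, LAX), (6530, DEN, NRT), (6530, SEA, ATL), (6530, SEA, CDG), (6530, SEA, JFK), (6530, SEA, LAX), (6530, SEA, NRT)}
(Airport ⨝ Pilot) ⋈ Crew (natural join on city): {(210, LA, ATL, IAD), (210, LA, MIA, IAD), (210, LA, NRT, IAD), (6530, DC, ATL, LAX), (6530, DC, CDG, LAX), (6530, DC, JFK, LAX), (6530, DC, LAX, LAX), (6530, DC, NRT, LAX), (6530, DEN, ATL, LHR), (6530, DEN, CDG, LHR), (6530, DEN, JFK, LHR), (6530, DEN, LAX, LHR), (6530, DEN, NRT, LHR)}
Keep only column(s) src, dist (10 duplicate(s) eliminated): {(IAD, 210), (LAX, 6530), (LHR, 6530)}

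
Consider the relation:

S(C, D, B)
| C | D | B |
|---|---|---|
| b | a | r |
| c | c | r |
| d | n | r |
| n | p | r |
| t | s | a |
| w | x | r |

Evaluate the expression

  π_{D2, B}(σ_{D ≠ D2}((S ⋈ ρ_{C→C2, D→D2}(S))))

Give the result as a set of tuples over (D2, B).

{(a, r), (c, r), (n, r), (p, r), (x, r)}

ρ[C→C2, D→D2]: schema becomes (C2, D2, B); tuples unchanged.
Natural join on B: {(b, a, r, b, a), (b, a, r, c, c), (b, a, r, d, n), (b, a, r, n, p), (b, a, r, w, x), (c, c, r, b, a), (c, c, r, c, c), (c, c, r, d, n), (c, c, r, n, p), (c, c, r, w, x), (d, n, r, b, a), (d, n, r, c, c), (d, n, r, d, n), (d, n, r, n, p), (d, n, r, w, x), (n, p, r, b, a), (n, p, r, c, c), (n, p, r, d, n), (n, p, r, n, p), (n, p, r, w, x), (t, s, a, t, s), (w, x, r, b, a), (w, x, r, c, c), (w, x, r, d, n), (w, x, r, n, p), (w, x, r, w, x)}
Filtering on D ≠ D2 leaves {(b, a, r, c, c), (b, a, r, d, n), (b, a, r, n, p), (b, a, r, w, x), (c, c, r, b, a), (c, c, r, d, n), (c, c, r, n, p), (c, c, r, w, x), (d, n, r, b, a), (d, n, r, c, c), (d, n, r, n, p), (d, n, r, w, x), (n, p, r, b, a), (n, p, r, c, c), (n, p, r, d, n), (n, p, r, w, x), (w, x, r, b, a), (w, x, r, c, c), (w, x, r, d, n), (w, x, r, n, p)}.
π[D2, B]: project onto (D2, B) (15 duplicate(s) eliminated) → {(a, r), (c, r), (n, r), (p, r), (x, r)}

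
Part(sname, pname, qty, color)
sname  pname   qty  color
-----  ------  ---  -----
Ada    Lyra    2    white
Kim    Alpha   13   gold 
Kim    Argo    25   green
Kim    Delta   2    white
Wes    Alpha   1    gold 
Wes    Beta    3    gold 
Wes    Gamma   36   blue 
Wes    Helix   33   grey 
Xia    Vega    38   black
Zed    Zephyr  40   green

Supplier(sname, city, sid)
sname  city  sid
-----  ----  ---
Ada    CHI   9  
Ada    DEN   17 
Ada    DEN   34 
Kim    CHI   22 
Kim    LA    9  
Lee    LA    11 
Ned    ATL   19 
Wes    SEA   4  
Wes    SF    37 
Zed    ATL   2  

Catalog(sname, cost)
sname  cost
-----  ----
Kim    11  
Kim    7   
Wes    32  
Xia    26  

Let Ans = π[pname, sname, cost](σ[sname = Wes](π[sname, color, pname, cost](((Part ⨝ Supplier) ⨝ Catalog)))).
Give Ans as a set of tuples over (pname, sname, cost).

{(Alpha, Wes, 32), (Beta, Wes, 32), (Gamma, Wes, 32), (Helix, Wes, 32)}

Part ⋈ Supplier (natural join on sname): {(Ada, Lyra, 2, white, CHI, 9), (Ada, Lyra, 2, white, DEN, 17), (Ada, Lyra, 2, white, DEN, 34), (Kim, Alpha, 13, gold, CHI, 22), (Kim, Alpha, 13, gold, LA, 9), (Kim, Argo, 25, green, CHI, 22), (Kim, Argo, 25, green, LA, 9), (Kim, Delta, 2, white, CHI, 22), (Kim, Delta, 2, white, LA, 9), (Wes, Alpha, 1, gold, SEA, 4), (Wes, Alpha, 1, gold, SF, 37), (Wes, Beta, 3, gold, SEA, 4), (Wes, Beta, 3, gold, SF, 37), (Wes, Gamma, 36, blue, SEA, 4), (Wes, Gamma, 36, blue, SF, 37), (Wes, Helix, 33, grey, SEA, 4), (Wes, Helix, 33, grey, SF, 37), (Zed, Zephyr, 40, green, ATL, 2)}
(Part ⨝ Supplier) ⋈ Catalog (natural join on sname): {(Kim, Alpha, 13, gold, CHI, 22, 11), (Kim, Alpha, 13, gold, CHI, 22, 7), (Kim, Alpha, 13, gold, LA, 9, 11), (Kim, Alpha, 13, gold, LA, 9, 7), (Kim, Argo, 25, green, CHI, 22, 11), (Kim, Argo, 25, green, CHI, 22, 7), (Kim, Argo, 25, green, LA, 9, 11), (Kim, Argo, 25, green, LA, 9, 7), (Kim, Delta, 2, white, CHI, 22, 11), (Kim, Delta, 2, white, CHI, 22, 7), (Kim, Delta, 2, white, LA, 9, 11), (Kim, Delta, 2, white, LA, 9, 7), (Wes, Alpha, 1, gold, SEA, 4, 32), (Wes, Alpha, 1, gold, SF, 37, 32), (Wes, Beta, 3, gold, SEA, 4, 32), (Wes, Beta, 3, gold, SF, 37, 32), (Wes, Gamma, 36, blue, SEA, 4, 32), (Wes, Gamma, 36, blue, SF, 37, 32), (Wes, Helix, 33, grey, SEA, 4, 32), (Wes, Helix, 33, grey, SF, 37, 32)}
Projecting to sname, color, pname, cost (10 duplicate(s) eliminated): {(Kim, gold, Alpha, 11), (Kim, gold, Alpha, 7), (Kim, green, Argo, 11), (Kim, green, Argo, 7), (Kim, white, Delta, 11), (Kim, white, Delta, 7), (Wes, blue, Gamma, 32), (Wes, gold, Alpha, 32), (Wes, gold, Beta, 32), (Wes, grey, Helix, 32)}
Selection sname = Wes: {(Wes, blue, Gamma, 32), (Wes, gold, Alpha, 32), (Wes, gold, Beta, 32), (Wes, grey, Helix, 32)}
Projecting to pname, sname, cost: {(Alpha, Wes, 32), (Beta, Wes, 32), (Gamma, Wes, 32), (Helix, Wes, 32)}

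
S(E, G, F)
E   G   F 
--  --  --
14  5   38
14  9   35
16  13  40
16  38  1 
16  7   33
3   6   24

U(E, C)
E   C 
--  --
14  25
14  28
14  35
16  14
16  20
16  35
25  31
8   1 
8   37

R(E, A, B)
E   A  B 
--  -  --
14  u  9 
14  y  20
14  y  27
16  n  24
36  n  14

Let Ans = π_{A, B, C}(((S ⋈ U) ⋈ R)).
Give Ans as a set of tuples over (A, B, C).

Joining S and U on E yields {(14, 5, 38, 25), (14, 5, 38, 28), (14, 5, 38, 35), (14, 9, 35, 25), (14, 9, 35, 28), (14, 9, 35, 35), (16, 13, 40, 14), (16, 13, 40, 20), (16, 13, 40, 35), (16, 38, 1, 14), (16, 38, 1, 20), (16, 38, 1, 35), (16, 7, 33, 14), (16, 7, 33, 20), (16, 7, 33, 35)}.
Joining (S ⋈ U) and R on E yields {(14, 5, 38, 25, u, 9), (14, 5, 38, 25, y, 20), (14, 5, 38, 25, y, 27), (14, 5, 38, 28, u, 9), (14, 5, 38, 28, y, 20), (14, 5, 38, 28, y, 27), (14, 5, 38, 35, u, 9), (14, 5, 38, 35, y, 20), (14, 5, 38, 35, y, 27), (14, 9, 35, 25, u, 9), (14, 9, 35, 25, y, 20), (14, 9, 35, 25, y, 27), (14, 9, 35, 28, u, 9), (14, 9, 35, 28, y, 20), (14, 9, 35, 28, y, 27), (14, 9, 35, 35, u, 9), (14, 9, 35, 35, y, 20), (14, 9, 35, 35, y, 27), (16, 13, 40, 14, n, 24), (16, 13, 40, 20, n, 24), (16, 13, 40, 35, n, 24), (16, 38, 1, 14, n, 24), (16, 38, 1, 20, n, 24), (16, 38, 1, 35, n, 24), (16, 7, 33, 14, n, 24), (16, 7, 33, 20, n, 24), (16, 7, 33, 35, n, 24)}.
Keep only column(s) A, B, C (15 duplicate(s) eliminated): {(n, 24, 14), (n, 24, 20), (n, 24, 35), (u, 9, 25), (u, 9, 28), (u, 9, 35), (y, 20, 25), (y, 20, 28), (y, 20, 35), (y, 27, 25), (y, 27, 28), (y, 27, 35)}

{(n, 24, 14), (n, 24, 20), (n, 24, 35), (u, 9, 25), (u, 9, 28), (u, 9, 35), (y, 20, 25), (y, 20, 28), (y, 20, 35), (y, 27, 25), (y, 27, 28), (y, 27, 35)}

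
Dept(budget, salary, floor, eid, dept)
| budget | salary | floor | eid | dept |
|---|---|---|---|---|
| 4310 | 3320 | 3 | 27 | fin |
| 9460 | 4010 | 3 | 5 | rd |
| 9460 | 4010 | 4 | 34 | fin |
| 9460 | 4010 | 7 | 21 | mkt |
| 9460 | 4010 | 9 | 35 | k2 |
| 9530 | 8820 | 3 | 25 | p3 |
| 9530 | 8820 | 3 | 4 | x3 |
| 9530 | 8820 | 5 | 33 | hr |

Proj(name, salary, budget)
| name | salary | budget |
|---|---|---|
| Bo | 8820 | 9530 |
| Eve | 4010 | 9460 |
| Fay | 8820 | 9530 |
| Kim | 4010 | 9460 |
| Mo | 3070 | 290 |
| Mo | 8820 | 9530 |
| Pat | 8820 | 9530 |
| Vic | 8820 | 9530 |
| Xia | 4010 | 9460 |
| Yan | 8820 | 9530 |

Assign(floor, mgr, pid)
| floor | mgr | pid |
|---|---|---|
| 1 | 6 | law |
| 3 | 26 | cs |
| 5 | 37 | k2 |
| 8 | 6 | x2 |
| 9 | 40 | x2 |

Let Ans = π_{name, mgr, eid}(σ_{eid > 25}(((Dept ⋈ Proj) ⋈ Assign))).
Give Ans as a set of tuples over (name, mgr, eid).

{(Bo, 37, 33), (Eve, 40, 35), (Fay, 37, 33), (Kim, 40, 35), (Mo, 37, 33), (Pat, 37, 33), (Vic, 37, 33), (Xia, 40, 35), (Yan, 37, 33)}

Joining Dept and Proj on budget, salary yields {(9460, 4010, 3, 5, rd, Eve), (9460, 4010, 3, 5, rd, Kim), (9460, 4010, 3, 5, rd, Xia), (9460, 4010, 4, 34, fin, Eve), (9460, 4010, 4, 34, fin, Kim), (9460, 4010, 4, 34, fin, Xia), (9460, 4010, 7, 21, mkt, Eve), (9460, 4010, 7, 21, mkt, Kim), (9460, 4010, 7, 21, mkt, Xia), (9460, 4010, 9, 35, k2, Eve), (9460, 4010, 9, 35, k2, Kim), (9460, 4010, 9, 35, k2, Xia), (9530, 8820, 3, 25, p3, Bo), (9530, 8820, 3, 25, p3, Fay), (9530, 8820, 3, 25, p3, Mo), (9530, 8820, 3, 25, p3, Pat), (9530, 8820, 3, 25, p3, Vic), (9530, 8820, 3, 25, p3, Yan), (9530, 8820, 3, 4, x3, Bo), (9530, 8820, 3, 4, x3, Fay), (9530, 8820, 3, 4, x3, Mo), (9530, 8820, 3, 4, x3, Pat), (9530, 8820, 3, 4, x3, Vic), (9530, 8820, 3, 4, x3, Yan), (9530, 8820, 5, 33, hr, Bo), (9530, 8820, 5, 33, hr, Fay), (9530, 8820, 5, 33, hr, Mo), (9530, 8820, 5, 33, hr, Pat), (9530, 8820, 5, 33, hr, Vic), (9530, 8820, 5, 33, hr, Yan)}.
Joining (Dept ⋈ Proj) and Assign on floor yields {(9460, 4010, 3, 5, rd, Eve, 26, cs), (9460, 4010, 3, 5, rd, Kim, 26, cs), (9460, 4010, 3, 5, rd, Xia, 26, cs), (9460, 4010, 9, 35, k2, Eve, 40, x2), (9460, 4010, 9, 35, k2, Kim, 40, x2), (9460, 4010, 9, 35, k2, Xia, 40, x2), (9530, 8820, 3, 25, p3, Bo, 26, cs), (9530, 8820, 3, 25, p3, Fay, 26, cs), (9530, 8820, 3, 25, p3, Mo, 26, cs), (9530, 8820, 3, 25, p3, Pat, 26, cs), (9530, 8820, 3, 25, p3, Vic, 26, cs), (9530, 8820, 3, 25, p3, Yan, 26, cs), (9530, 8820, 3, 4, x3, Bo, 26, cs), (9530, 8820, 3, 4, x3, Fay, 26, cs), (9530, 8820, 3, 4, x3, Mo, 26, cs), (9530, 8820, 3, 4, x3, Pat, 26, cs), (9530, 8820, 3, 4, x3, Vic, 26, cs), (9530, 8820, 3, 4, x3, Yan, 26, cs), (9530, 8820, 5, 33, hr, Bo, 37, k2), (9530, 8820, 5, 33, hr, Fay, 37, k2), (9530, 8820, 5, 33, hr, Mo, 37, k2), (9530, 8820, 5, 33, hr, Pat, 37, k2), (9530, 8820, 5, 33, hr, Vic, 37, k2), (9530, 8820, 5, 33, hr, Yan, 37, k2)}.
Apply σ_{eid > 25}; surviving tuples: {(9460, 4010, 9, 35, k2, Eve, 40, x2), (9460, 4010, 9, 35, k2, Kim, 40, x2), (9460, 4010, 9, 35, k2, Xia, 40, x2), (9530, 8820, 5, 33, hr, Bo, 37, k2), (9530, 8820, 5, 33, hr, Fay, 37, k2), (9530, 8820, 5, 33, hr, Mo, 37, k2), (9530, 8820, 5, 33, hr, Pat, 37, k2), (9530, 8820, 5, 33, hr, Vic, 37, k2), (9530, 8820, 5, 33, hr, Yan, 37, k2)}
π_{name, mgr, eid} gives {(Bo, 37, 33), (Eve, 40, 35), (Fay, 37, 33), (Kim, 40, 35), (Mo, 37, 33), (Pat, 37, 33), (Vic, 37, 33), (Xia, 40, 35), (Yan, 37, 33)}.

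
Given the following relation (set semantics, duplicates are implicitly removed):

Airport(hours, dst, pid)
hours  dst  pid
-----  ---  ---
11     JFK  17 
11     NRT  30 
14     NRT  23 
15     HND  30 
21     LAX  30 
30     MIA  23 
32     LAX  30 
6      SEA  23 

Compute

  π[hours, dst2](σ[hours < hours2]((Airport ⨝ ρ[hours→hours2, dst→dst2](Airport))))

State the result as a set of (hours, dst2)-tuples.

ρ[hours→hours2, dst→dst2]: schema becomes (hours2, dst2, pid); tuples unchanged.
Joining Airport and ρ[hours→hours2, dst→dst2](Airport) on pid yields {(11, JFK, 17, 11, JFK), (11, NRT, 30, 11, NRT), (11, NRT, 30, 15, HND), (11, NRT, 30, 21, LAX), (11, NRT, 30, 32, LAX), (14, NRT, 23, 14, NRT), (14, NRT, 23, 30, MIA), (14, NRT, 23, 6, SEA), (15, HND, 30, 11, NRT), (15, HND, 30, 15, HND), (15, HND, 30, 21, LAX), (15, HND, 30, 32, LAX), (21, LAX, 30, 11, NRT), (21, LAX, 30, 15, HND), (21, LAX, 30, 21, LAX), (21, LAX, 30, 32, LAX), (30, MIA, 23, 14, NRT), (30, MIA, 23, 30, MIA), (30, MIA, 23, 6, SEA), (32, LAX, 30, 11, NRT), (32, LAX, 30, 15, HND), (32, LAX, 30, 21, LAX), (32, LAX, 30, 32, LAX), (6, SEA, 23, 14, NRT), (6, SEA, 23, 30, MIA), (6, SEA, 23, 6, SEA)}.
Apply σ_{hours < hours2}; surviving tuples: {(11, NRT, 30, 15, HND), (11, NRT, 30, 21, LAX), (11, NRT, 30, 32, LAX), (14, NRT, 23, 30, MIA), (15, HND, 30, 21, LAX), (15, HND, 30, 32, LAX), (21, LAX, 30, 32, LAX), (6, SEA, 23, 14, NRT), (6, SEA, 23, 30, MIA)}
π_{hours, dst2} gives {(11, HND), (11, LAX), (14, MIA), (15, LAX), (21, LAX), (6, MIA), (6, NRT)} (2 duplicate(s) eliminated).

{(11, HND), (11, LAX), (14, MIA), (15, LAX), (21, LAX), (6, MIA), (6, NRT)}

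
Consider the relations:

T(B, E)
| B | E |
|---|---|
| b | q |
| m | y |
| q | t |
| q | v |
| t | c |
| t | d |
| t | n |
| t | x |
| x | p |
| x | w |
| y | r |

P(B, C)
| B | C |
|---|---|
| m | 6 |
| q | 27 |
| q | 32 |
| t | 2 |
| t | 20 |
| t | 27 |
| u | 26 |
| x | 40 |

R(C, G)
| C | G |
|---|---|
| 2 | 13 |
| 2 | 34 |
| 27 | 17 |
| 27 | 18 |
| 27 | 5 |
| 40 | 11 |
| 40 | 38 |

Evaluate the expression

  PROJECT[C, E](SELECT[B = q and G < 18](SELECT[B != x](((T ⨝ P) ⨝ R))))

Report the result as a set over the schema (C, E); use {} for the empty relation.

{(27, t), (27, v)}

T ⋈ P (natural join on B): {(m, y, 6), (q, t, 27), (q, t, 32), (q, v, 27), (q, v, 32), (t, c, 2), (t, c, 20), (t, c, 27), (t, d, 2), (t, d, 20), (t, d, 27), (t, n, 2), (t, n, 20), (t, n, 27), (t, x, 2), (t, x, 20), (t, x, 27), (x, p, 40), (x, w, 40)}
(T ⨝ P) ⋈ R (natural join on C): {(q, t, 27, 17), (q, t, 27, 18), (q, t, 27, 5), (q, v, 27, 17), (q, v, 27, 18), (q, v, 27, 5), (t, c, 2, 13), (t, c, 2, 34), (t, c, 27, 17), (t, c, 27, 18), (t, c, 27, 5), (t, d, 2, 13), (t, d, 2, 34), (t, d, 27, 17), (t, d, 27, 18), (t, d, 27, 5), (t, n, 2, 13), (t, n, 2, 34), (t, n, 27, 17), (t, n, 27, 18), (t, n, 27, 5), (t, x, 2, 13), (t, x, 2, 34), (t, x, 27, 17), (t, x, 27, 18), (t, x, 27, 5), (x, p, 40, 11), (x, p, 40, 38), (x, w, 40, 11), (x, w, 40, 38)}
Filtering on B != x leaves {(q, t, 27, 17), (q, t, 27, 18), (q, t, 27, 5), (q, v, 27, 17), (q, v, 27, 18), (q, v, 27, 5), (t, c, 2, 13), (t, c, 2, 34), (t, c, 27, 17), (t, c, 27, 18), (t, c, 27, 5), (t, d, 2, 13), (t, d, 2, 34), (t, d, 27, 17), (t, d, 27, 18), (t, d, 27, 5), (t, n, 2, 13), (t, n, 2, 34), (t, n, 27, 17), (t, n, 27, 18), (t, n, 27, 5), (t, x, 2, 13), (t, x, 2, 34), (t, x, 27, 17), (t, x, 27, 18), (t, x, 27, 5)}.
Filtering on B = q and G < 18 leaves {(q, t, 27, 17), (q, t, 27, 5), (q, v, 27, 17), (q, v, 27, 5)}.
Keep only column(s) C, E (2 duplicate(s) eliminated): {(27, t), (27, v)}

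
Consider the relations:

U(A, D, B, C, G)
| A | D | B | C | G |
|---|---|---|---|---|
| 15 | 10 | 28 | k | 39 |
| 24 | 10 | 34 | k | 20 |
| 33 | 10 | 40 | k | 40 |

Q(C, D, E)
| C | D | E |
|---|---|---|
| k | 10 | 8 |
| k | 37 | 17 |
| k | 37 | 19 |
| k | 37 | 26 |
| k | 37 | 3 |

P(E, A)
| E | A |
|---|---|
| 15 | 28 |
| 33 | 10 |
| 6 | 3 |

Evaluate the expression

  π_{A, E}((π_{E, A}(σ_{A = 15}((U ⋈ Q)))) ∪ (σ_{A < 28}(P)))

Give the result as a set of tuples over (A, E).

{(10, 33), (15, 8), (3, 6)}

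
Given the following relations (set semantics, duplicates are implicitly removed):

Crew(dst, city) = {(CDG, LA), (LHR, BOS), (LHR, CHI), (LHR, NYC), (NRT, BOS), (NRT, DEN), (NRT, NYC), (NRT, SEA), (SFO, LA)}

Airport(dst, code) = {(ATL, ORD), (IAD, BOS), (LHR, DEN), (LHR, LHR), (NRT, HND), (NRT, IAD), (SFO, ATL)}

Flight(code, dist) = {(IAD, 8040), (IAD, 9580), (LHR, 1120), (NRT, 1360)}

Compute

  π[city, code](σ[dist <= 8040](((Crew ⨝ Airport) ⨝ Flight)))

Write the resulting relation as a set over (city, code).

{(BOS, IAD), (BOS, LHR), (CHI, LHR), (DEN, IAD), (NYC, IAD), (NYC, LHR), (SEA, IAD)}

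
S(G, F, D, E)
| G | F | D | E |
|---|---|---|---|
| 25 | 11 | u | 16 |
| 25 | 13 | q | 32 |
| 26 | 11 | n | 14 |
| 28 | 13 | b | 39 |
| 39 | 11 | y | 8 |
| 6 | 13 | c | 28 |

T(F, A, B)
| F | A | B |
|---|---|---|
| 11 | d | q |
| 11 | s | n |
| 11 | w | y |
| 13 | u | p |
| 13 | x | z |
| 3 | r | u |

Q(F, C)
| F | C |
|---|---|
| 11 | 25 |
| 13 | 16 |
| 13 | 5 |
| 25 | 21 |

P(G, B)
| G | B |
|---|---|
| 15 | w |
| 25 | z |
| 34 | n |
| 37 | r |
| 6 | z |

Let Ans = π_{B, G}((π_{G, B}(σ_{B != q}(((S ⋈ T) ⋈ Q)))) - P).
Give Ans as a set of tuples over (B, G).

S ⋈ T (natural join on F): {(25, 11, u, 16, d, q), (25, 11, u, 16, s, n), (25, 11, u, 16, w, y), (25, 13, q, 32, u, p), (25, 13, q, 32, x, z), (26, 11, n, 14, d, q), (26, 11, n, 14, s, n), (26, 11, n, 14, w, y), (28, 13, b, 39, u, p), (28, 13, b, 39, x, z), (39, 11, y, 8, d, q), (39, 11, y, 8, s, n), (39, 11, y, 8, w, y), (6, 13, c, 28, u, p), (6, 13, c, 28, x, z)}
(S ⋈ T) ⋈ Q (natural join on F): {(25, 11, u, 16, d, q, 25), (25, 11, u, 16, s, n, 25), (25, 11, u, 16, w, y, 25), (25, 13, q, 32, u, p, 16), (25, 13, q, 32, u, p, 5), (25, 13, q, 32, x, z, 16), (25, 13, q, 32, x, z, 5), (26, 11, n, 14, d, q, 25), (26, 11, n, 14, s, n, 25), (26, 11, n, 14, w, y, 25), (28, 13, b, 39, u, p, 16), (28, 13, b, 39, u, p, 5), (28, 13, b, 39, x, z, 16), (28, 13, b, 39, x, z, 5), (39, 11, y, 8, d, q, 25), (39, 11, y, 8, s, n, 25), (39, 11, y, 8, w, y, 25), (6, 13, c, 28, u, p, 16), (6, 13, c, 28, u, p, 5), (6, 13, c, 28, x, z, 16), (6, 13, c, 28, x, z, 5)}
Apply σ_{B != q}; surviving tuples: {(25, 11, u, 16, s, n, 25), (25, 11, u, 16, w, y, 25), (25, 13, q, 32, u, p, 16), (25, 13, q, 32, u, p, 5), (25, 13, q, 32, x, z, 16), (25, 13, q, 32, x, z, 5), (26, 11, n, 14, s, n, 25), (26, 11, n, 14, w, y, 25), (28, 13, b, 39, u, p, 16), (28, 13, b, 39, u, p, 5), (28, 13, b, 39, x, z, 16), (28, 13, b, 39, x, z, 5), (39, 11, y, 8, s, n, 25), (39, 11, y, 8, w, y, 25), (6, 13, c, 28, u, p, 16), (6, 13, c, 28, u, p, 5), (6, 13, c, 28, x, z, 16), (6, 13, c, 28, x, z, 5)}
π[G, B]: project onto (G, B) (6 duplicate(s) eliminated) → {(25, n), (25, p), (25, y), (25, z), (26, n), (26, y), (28, p), (28, z), (39, n), (39, y), (6, p), (6, z)}
Taking the difference: {(25, n), (25, p), (25, y), (26, n), (26, y), (28, p), (28, z), (39, n), (39, y), (6, p)}
π[B, G]: project onto (B, G) → {(n, 25), (n, 26), (n, 39), (p, 25), (p, 28), (p, 6), (y, 25), (y, 26), (y, 39), (z, 28)}

{(n, 25), (n, 26), (n, 39), (p, 25), (p, 28), (p, 6), (y, 25), (y, 26), (y, 39), (z, 28)}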